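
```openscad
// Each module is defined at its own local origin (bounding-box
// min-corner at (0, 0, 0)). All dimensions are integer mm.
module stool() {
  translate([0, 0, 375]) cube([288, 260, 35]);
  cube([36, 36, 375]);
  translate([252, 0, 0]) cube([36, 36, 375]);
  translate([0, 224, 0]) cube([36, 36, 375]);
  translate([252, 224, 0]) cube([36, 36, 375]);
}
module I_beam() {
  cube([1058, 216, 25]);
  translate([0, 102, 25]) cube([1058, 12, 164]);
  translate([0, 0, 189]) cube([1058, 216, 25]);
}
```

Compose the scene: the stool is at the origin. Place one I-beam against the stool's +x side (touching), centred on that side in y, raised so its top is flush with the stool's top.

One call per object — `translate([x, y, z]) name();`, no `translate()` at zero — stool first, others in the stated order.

stool();
translate([288, 22, 196]) I_beam();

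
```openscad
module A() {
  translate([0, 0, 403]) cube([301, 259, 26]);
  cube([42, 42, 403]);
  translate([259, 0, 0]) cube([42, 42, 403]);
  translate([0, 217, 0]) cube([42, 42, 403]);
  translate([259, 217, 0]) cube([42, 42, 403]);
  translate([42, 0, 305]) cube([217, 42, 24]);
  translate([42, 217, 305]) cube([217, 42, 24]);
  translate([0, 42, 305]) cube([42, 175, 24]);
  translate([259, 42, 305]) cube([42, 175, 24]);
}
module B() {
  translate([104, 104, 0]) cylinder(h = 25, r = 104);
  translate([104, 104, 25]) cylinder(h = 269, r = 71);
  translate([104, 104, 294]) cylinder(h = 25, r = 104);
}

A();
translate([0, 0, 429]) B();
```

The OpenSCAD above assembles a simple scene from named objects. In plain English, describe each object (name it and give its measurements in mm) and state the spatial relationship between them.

A is a simple wooden stool: a rectangular seat 301 mm (x) by 259 mm (y), 26 mm thick, top face at z = 429 mm, on four square legs, each 42×42 mm in cross-section. The legs rest on z = 0, each flush with a corner of the seat. Four stretchers, 42 mm wide and 24 mm tall, connect adjacent legs with their undersides at z = 305 mm, each running between the inner faces of the legs it joins and aligned with the legs' outer faces on the other axis.

B is a spool: two coaxial disc flanges of radius 104 mm and thickness 25 mm, joined by a core cylinder of radius 71 mm and height 269 mm. The lower flange rests on z = 0 and the three cylinders share a vertical axis.

The spool is on top of the stool.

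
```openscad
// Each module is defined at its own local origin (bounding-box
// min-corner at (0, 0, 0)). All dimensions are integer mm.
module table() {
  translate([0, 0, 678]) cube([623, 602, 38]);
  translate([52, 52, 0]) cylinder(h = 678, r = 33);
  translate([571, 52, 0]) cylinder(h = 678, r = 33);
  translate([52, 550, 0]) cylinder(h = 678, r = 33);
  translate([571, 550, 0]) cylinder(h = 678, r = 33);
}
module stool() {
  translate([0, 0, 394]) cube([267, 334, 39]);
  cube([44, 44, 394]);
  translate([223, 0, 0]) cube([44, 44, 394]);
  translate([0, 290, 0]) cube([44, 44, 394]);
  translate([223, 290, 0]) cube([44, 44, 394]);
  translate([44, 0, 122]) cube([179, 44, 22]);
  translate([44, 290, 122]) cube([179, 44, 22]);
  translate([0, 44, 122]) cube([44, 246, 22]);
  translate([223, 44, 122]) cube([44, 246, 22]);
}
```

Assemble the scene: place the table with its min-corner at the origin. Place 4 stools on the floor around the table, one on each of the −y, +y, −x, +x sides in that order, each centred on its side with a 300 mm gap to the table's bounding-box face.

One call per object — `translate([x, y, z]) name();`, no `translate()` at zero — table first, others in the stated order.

table();
translate([178, -634, 0]) stool();
translate([178, 902, 0]) stool();
translate([-567, 134, 0]) stool();
translate([923, 134, 0]) stool();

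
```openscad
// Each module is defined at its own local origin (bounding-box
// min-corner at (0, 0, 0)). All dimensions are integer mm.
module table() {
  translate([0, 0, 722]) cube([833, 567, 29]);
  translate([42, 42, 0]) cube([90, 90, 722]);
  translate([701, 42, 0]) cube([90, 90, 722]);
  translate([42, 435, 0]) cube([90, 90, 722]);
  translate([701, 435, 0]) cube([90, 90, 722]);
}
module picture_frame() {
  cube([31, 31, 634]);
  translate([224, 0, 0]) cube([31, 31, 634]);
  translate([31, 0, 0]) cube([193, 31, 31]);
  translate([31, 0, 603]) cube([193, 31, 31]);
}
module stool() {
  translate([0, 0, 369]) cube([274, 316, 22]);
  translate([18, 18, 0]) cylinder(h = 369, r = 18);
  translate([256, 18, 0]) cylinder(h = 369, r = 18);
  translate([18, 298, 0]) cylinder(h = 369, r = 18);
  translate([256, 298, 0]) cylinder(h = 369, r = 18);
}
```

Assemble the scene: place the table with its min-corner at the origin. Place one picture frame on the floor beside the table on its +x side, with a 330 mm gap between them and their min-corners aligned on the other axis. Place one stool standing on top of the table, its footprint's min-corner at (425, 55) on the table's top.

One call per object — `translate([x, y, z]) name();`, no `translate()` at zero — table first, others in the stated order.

table();
translate([1163, 0, 0]) picture_frame();
translate([425, 55, 751]) stool();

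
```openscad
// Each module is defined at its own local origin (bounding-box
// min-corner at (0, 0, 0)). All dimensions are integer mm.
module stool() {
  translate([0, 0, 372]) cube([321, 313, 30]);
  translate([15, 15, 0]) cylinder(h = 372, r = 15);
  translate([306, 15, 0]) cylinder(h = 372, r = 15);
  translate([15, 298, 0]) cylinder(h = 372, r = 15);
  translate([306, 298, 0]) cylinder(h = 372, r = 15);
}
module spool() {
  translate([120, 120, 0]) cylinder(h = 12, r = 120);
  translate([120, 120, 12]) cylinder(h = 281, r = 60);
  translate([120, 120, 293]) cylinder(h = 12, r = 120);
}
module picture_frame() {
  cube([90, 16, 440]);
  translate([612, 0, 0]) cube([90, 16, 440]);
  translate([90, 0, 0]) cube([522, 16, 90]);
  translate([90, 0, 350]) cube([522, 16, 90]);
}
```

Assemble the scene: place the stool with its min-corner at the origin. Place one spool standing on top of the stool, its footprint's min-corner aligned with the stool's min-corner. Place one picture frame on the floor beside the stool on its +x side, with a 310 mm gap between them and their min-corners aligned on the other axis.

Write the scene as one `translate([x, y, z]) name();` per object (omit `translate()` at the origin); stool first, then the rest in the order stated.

stool();
translate([0, 0, 402]) spool();
translate([631, 0, 0]) picture_frame();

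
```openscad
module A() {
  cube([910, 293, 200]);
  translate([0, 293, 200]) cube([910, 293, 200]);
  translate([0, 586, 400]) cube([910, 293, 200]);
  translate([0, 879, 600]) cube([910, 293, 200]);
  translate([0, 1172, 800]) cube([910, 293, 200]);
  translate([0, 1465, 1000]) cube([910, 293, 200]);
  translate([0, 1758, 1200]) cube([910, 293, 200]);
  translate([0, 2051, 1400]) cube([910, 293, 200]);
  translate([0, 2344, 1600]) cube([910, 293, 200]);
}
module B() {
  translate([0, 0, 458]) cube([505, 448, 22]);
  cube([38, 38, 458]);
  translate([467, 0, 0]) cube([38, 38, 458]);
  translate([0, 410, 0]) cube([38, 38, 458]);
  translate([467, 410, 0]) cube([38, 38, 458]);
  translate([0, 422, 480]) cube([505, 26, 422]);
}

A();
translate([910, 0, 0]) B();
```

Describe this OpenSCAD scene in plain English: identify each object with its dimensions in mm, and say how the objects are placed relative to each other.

A is a straight staircase of 9 solid steps. Each step is 910 mm wide (x), 293 mm deep (y, the going) and 200 mm tall (the rise). The first step rests on the floor; each subsequent step sits one going further in +y and one rise higher in +z, directly behind and above the previous step with no overlap.

B is a chair: 505×448 mm seat, 22 mm thick, top at z = 480 mm, on four 38 mm square corner legs flush with the seat edges. A 26 mm thick backrest slab spans the full seat width, extending 422 mm above the seat top, its back face flush with the seat's +y edge.

The chair is against the staircase's +x side, with their −y faces flush.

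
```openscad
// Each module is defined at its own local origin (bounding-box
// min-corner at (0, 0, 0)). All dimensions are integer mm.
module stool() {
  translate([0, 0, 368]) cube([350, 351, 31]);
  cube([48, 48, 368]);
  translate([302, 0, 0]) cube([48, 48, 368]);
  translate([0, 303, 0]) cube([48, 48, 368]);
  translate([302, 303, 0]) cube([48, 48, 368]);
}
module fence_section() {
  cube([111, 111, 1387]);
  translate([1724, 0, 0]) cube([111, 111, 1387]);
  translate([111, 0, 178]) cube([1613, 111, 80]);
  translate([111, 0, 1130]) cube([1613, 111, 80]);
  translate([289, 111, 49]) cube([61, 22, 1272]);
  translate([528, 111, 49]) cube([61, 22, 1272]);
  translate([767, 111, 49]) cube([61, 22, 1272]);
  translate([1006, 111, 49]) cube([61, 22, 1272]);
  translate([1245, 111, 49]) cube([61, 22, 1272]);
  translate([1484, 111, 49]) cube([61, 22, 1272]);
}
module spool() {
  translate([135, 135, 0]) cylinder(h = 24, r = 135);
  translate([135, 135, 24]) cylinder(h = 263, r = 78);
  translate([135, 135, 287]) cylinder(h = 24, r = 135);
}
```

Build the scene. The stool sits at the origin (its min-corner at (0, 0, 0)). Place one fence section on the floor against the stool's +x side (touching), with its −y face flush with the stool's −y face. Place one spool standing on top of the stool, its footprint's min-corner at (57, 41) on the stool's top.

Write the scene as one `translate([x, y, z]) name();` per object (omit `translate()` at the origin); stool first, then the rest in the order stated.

stool();
translate([350, 0, 0]) fence_section();
translate([57, 41, 399]) spool();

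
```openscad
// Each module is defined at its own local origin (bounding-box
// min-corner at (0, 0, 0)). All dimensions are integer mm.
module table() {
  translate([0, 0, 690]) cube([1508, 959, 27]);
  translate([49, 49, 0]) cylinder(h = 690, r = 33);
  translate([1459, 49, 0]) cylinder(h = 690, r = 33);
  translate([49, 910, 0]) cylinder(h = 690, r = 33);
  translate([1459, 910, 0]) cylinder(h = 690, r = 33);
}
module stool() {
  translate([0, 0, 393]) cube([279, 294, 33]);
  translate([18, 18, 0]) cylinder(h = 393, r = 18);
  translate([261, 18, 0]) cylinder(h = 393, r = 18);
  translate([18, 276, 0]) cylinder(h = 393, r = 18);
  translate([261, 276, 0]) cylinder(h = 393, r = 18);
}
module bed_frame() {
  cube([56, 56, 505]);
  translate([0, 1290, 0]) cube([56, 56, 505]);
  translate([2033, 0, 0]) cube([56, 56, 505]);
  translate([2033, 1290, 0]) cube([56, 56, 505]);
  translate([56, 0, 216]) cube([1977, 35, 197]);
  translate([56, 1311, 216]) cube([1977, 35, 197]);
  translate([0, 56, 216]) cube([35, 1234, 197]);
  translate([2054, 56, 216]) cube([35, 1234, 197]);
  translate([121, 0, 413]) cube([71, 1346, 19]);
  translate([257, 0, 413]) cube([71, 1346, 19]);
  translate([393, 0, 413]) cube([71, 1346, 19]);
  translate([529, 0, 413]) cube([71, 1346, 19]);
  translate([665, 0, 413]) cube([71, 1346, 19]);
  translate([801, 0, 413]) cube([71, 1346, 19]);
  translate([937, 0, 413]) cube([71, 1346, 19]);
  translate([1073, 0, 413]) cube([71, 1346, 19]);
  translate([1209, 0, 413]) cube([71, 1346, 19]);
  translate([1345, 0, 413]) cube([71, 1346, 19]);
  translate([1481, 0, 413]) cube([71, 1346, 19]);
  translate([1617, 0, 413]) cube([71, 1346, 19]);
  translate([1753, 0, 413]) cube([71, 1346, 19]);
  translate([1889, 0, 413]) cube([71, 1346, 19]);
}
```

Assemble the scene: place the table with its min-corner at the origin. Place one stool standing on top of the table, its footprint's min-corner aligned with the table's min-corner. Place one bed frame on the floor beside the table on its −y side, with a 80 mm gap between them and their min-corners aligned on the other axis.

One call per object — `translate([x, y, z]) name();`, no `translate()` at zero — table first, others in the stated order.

table();
translate([0, 0, 717]) stool();
translate([0, -1426, 0]) bed_frame();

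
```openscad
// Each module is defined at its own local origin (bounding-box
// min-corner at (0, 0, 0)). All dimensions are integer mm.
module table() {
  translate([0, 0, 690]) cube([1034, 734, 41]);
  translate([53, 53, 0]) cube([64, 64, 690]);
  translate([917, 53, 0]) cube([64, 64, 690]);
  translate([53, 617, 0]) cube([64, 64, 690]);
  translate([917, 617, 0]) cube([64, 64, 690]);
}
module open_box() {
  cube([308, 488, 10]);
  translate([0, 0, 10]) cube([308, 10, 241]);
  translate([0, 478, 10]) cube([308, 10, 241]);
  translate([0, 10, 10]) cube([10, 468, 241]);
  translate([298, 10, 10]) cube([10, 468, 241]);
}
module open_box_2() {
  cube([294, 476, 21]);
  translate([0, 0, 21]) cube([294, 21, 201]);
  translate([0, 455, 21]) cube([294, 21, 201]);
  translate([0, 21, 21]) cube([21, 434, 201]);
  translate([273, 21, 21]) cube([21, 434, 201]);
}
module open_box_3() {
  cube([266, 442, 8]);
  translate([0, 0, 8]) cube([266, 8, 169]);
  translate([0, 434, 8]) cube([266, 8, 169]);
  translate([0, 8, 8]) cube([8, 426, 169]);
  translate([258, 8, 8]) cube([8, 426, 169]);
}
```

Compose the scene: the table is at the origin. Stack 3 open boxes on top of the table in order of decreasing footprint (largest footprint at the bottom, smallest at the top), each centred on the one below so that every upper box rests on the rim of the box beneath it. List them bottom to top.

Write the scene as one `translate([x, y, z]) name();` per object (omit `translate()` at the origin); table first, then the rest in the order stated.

table();
translate([363, 123, 731]) open_box();
translate([370, 129, 982]) open_box_2();
translate([384, 146, 1204]) open_box_3();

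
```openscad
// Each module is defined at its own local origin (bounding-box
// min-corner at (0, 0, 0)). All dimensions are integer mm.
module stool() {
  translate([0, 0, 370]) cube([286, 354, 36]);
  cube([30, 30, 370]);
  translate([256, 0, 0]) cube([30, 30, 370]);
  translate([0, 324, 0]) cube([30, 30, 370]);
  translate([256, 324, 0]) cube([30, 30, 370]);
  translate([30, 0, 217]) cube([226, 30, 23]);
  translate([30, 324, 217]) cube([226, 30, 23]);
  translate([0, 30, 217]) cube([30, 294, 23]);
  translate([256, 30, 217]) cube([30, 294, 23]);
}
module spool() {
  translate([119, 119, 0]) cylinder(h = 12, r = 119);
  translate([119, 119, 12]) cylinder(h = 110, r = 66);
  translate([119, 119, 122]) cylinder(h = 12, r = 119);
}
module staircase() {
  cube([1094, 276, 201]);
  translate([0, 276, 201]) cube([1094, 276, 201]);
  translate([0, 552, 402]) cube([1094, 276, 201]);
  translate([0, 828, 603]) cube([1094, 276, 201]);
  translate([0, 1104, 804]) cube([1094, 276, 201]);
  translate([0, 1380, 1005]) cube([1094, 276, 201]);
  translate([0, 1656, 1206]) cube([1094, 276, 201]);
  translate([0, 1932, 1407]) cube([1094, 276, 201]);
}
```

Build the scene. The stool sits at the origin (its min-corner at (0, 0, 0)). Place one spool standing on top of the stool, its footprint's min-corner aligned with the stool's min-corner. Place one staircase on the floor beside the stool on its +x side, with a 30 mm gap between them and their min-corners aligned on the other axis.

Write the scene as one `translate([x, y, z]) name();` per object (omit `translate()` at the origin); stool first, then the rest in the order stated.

stool();
translate([0, 0, 406]) spool();
translate([316, 0, 0]) staircase();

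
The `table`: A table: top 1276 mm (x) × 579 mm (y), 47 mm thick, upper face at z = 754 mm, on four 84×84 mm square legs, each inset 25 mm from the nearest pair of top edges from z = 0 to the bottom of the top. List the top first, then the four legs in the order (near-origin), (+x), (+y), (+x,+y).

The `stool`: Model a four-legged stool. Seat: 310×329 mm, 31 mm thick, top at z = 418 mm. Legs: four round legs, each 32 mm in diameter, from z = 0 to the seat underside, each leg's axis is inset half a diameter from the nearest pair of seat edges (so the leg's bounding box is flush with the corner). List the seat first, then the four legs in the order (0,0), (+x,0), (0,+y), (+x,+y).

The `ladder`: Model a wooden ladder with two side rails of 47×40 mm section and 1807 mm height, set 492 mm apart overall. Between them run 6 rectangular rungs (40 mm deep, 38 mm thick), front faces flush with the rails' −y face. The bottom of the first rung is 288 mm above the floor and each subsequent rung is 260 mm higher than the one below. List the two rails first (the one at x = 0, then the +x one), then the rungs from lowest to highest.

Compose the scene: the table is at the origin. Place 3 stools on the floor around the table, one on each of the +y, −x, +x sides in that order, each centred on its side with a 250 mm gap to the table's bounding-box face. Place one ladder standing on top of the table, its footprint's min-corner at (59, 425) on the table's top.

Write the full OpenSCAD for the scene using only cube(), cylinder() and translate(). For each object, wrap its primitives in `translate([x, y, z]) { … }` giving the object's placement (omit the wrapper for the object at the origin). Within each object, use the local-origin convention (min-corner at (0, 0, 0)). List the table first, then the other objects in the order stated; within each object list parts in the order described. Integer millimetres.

translate([0, 0, 707]) cube([1276, 579, 47]);
translate([25, 25, 0]) cube([84, 84, 707]);
translate([1167, 25, 0]) cube([84, 84, 707]);
translate([25, 470, 0]) cube([84, 84, 707]);
translate([1167, 470, 0]) cube([84, 84, 707]);
translate([483, 829, 0]) {
  translate([0, 0, 387]) cube([310, 329, 31]);
  translate([16, 16, 0]) cylinder(h = 387, r = 16);
  translate([294, 16, 0]) cylinder(h = 387, r = 16);
  translate([16, 313, 0]) cylinder(h = 387, r = 16);
  translate([294, 313, 0]) cylinder(h = 387, r = 16);
}
translate([-560, 125, 0]) {
  translate([0, 0, 387]) cube([310, 329, 31]);
  translate([16, 16, 0]) cylinder(h = 387, r = 16);
  translate([294, 16, 0]) cylinder(h = 387, r = 16);
  translate([16, 313, 0]) cylinder(h = 387, r = 16);
  translate([294, 313, 0]) cylinder(h = 387, r = 16);
}
translate([1526, 125, 0]) {
  translate([0, 0, 387]) cube([310, 329, 31]);
  translate([16, 16, 0]) cylinder(h = 387, r = 16);
  translate([294, 16, 0]) cylinder(h = 387, r = 16);
  translate([16, 313, 0]) cylinder(h = 387, r = 16);
  translate([294, 313, 0]) cylinder(h = 387, r = 16);
}
translate([59, 425, 754]) {
  cube([47, 40, 1807]);
  translate([445, 0, 0]) cube([47, 40, 1807]);
  translate([47, 0, 288]) cube([398, 40, 38]);
  translate([47, 0, 548]) cube([398, 40, 38]);
  translate([47, 0, 808]) cube([398, 40, 38]);
  translate([47, 0, 1068]) cube([398, 40, 38]);
  translate([47, 0, 1328]) cube([398, 40, 38]);
  translate([47, 0, 1588]) cube([398, 40, 38]);
}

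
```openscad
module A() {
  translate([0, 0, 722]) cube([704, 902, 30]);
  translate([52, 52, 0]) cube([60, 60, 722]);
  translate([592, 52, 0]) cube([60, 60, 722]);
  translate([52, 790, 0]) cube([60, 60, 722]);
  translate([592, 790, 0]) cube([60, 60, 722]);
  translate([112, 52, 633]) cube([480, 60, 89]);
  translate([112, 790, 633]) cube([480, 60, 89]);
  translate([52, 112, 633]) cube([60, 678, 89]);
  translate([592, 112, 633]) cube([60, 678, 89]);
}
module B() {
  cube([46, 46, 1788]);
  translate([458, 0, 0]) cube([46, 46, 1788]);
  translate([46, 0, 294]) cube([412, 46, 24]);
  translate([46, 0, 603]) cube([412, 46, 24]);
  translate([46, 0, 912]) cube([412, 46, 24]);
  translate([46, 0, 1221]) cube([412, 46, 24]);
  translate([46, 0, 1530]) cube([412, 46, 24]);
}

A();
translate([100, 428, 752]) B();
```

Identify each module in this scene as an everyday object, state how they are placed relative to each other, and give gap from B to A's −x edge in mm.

A is a table. B is a ladder. The ladder is on top of the table, centred. The gap from the ladder to the table's −x edge is 100 mm.

The ladder's min-x is at 100; the table's min-x is 0; gap = 100 mm.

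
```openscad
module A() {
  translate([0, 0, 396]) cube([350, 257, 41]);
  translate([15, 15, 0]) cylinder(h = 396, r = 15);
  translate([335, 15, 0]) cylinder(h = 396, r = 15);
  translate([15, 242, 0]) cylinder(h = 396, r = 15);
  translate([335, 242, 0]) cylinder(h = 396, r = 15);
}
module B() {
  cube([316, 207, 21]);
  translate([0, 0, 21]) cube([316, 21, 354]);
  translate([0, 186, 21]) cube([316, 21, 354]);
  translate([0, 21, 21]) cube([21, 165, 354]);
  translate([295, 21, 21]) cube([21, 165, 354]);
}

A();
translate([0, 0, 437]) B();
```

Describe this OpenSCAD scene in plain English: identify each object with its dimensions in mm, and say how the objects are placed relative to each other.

A is a simple wooden stool: a rectangular seat 350 mm (x) by 257 mm (y), 41 mm thick, top face at z = 437 mm, on four round legs, each 30 mm in diameter. The legs rest on z = 0, each leg's axis is inset half a diameter from the nearest pair of seat edges (so the leg's bounding box is flush with the corner).

B is an open storage box with external size 316×207×375 mm and wall thickness 21 mm (the base is also 21 mm thick). The base covers the whole footprint; the four walls stand on the base, with the y-facing walls full-width and the x-facing walls fitting between their inner faces.

The open box is on top of the stool.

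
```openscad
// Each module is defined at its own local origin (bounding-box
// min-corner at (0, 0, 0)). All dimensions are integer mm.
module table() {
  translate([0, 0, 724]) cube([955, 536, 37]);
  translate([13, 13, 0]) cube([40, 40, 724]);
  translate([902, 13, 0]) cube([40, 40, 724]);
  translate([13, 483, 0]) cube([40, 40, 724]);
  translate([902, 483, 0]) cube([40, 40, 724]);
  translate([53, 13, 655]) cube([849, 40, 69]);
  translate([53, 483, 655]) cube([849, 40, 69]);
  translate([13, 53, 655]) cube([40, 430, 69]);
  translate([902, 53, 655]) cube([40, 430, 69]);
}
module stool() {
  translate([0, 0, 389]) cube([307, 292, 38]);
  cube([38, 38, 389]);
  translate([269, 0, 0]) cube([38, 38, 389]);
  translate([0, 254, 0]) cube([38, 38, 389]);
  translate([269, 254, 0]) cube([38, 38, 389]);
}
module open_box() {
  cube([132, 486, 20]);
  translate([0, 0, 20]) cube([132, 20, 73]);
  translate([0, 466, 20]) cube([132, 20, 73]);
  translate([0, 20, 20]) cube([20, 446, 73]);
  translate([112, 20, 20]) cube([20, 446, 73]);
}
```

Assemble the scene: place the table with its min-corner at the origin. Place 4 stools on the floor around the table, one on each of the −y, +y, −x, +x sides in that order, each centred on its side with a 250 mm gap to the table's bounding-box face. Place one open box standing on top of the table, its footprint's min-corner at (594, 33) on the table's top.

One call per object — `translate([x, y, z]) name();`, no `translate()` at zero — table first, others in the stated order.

table();
translate([324, -542, 0]) stool();
translate([324, 786, 0]) stool();
translate([-557, 122, 0]) stool();
translate([1205, 122, 0]) stool();
translate([594, 33, 761]) open_box();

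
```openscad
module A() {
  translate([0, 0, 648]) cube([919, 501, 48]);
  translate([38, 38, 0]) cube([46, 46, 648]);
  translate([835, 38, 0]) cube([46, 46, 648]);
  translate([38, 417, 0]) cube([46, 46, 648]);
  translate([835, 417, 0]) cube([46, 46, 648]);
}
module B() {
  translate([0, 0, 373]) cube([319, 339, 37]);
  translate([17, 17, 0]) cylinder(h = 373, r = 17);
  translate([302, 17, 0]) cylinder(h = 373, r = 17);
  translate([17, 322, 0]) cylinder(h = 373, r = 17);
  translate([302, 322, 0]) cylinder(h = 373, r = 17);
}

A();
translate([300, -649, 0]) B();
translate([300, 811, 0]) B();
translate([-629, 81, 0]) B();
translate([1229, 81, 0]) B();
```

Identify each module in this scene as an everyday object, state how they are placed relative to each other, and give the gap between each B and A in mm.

A is a table. B is a stool. Four stools sit around the table at the −y, +y, −x, +x sides. The gap between each stool and the table is 310 mm.

Each stool's nearest face is 310 mm from the table's bounding box.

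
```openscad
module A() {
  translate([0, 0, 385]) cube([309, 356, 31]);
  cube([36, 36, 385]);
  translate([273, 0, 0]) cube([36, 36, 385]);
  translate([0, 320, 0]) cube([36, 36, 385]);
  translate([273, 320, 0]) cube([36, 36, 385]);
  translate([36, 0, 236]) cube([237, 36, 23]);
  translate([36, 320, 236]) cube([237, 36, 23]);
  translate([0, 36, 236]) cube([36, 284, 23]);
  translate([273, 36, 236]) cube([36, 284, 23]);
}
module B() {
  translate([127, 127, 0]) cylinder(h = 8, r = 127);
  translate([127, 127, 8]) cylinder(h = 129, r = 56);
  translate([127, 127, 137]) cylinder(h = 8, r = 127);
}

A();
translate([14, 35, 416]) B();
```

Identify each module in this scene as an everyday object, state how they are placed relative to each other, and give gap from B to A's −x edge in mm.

The spool's min-x is at 14; the stool's min-x is 0; gap = 14 mm.

A is a stool. B is a spool. The spool is on top of the stool. The gap from the spool to the stool's −x edge is 14 mm.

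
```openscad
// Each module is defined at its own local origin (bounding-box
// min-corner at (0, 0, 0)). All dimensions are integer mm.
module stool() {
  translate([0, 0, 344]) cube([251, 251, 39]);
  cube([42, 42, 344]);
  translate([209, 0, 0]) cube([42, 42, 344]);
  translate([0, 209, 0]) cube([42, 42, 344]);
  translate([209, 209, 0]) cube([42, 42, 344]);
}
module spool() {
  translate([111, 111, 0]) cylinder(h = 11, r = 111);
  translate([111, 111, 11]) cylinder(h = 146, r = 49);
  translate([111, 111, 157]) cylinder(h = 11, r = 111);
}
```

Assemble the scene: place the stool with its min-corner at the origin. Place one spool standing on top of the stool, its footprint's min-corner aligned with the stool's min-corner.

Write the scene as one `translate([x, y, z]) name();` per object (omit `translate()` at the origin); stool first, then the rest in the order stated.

stool();
translate([0, 0, 383]) spool();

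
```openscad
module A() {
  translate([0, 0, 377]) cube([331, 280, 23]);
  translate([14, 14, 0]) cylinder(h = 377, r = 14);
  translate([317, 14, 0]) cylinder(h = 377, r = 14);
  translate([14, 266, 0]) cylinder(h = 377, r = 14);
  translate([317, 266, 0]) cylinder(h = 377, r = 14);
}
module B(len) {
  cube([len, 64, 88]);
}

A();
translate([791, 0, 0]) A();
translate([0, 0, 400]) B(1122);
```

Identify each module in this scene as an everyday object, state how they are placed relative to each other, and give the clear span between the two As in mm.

A is a stool. B is a beam. A beam spans the tops of two stools. The clear span between the two stools is 460 mm.

Second stool starts at x = 791; first ends at x = 331; clear span = 791 − 331 = 460 mm.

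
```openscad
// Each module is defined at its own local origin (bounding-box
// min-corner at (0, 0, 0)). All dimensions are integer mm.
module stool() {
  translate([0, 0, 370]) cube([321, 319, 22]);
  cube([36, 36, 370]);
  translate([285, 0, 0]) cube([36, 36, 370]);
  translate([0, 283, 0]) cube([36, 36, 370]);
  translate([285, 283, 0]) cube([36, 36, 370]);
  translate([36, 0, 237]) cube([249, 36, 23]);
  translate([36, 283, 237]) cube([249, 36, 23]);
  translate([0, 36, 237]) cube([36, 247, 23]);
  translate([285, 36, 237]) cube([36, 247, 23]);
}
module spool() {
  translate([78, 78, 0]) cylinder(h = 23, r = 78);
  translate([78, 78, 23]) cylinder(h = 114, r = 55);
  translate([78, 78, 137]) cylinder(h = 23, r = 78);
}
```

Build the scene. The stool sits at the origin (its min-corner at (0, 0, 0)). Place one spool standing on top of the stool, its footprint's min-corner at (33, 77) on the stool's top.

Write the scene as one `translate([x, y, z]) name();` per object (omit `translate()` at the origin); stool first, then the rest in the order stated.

stool();
translate([33, 77, 392]) spool();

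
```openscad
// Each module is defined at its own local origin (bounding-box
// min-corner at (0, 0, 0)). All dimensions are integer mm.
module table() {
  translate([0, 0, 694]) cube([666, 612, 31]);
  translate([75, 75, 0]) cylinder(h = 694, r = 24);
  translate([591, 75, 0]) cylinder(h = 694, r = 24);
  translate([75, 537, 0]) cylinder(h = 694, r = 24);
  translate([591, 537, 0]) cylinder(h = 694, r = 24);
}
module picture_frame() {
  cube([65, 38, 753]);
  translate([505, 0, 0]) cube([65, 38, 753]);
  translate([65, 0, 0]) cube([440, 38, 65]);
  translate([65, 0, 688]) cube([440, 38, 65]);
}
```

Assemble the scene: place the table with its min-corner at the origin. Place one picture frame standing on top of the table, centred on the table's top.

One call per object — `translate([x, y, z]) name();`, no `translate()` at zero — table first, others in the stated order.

table();
translate([48, 287, 725]) picture_frame();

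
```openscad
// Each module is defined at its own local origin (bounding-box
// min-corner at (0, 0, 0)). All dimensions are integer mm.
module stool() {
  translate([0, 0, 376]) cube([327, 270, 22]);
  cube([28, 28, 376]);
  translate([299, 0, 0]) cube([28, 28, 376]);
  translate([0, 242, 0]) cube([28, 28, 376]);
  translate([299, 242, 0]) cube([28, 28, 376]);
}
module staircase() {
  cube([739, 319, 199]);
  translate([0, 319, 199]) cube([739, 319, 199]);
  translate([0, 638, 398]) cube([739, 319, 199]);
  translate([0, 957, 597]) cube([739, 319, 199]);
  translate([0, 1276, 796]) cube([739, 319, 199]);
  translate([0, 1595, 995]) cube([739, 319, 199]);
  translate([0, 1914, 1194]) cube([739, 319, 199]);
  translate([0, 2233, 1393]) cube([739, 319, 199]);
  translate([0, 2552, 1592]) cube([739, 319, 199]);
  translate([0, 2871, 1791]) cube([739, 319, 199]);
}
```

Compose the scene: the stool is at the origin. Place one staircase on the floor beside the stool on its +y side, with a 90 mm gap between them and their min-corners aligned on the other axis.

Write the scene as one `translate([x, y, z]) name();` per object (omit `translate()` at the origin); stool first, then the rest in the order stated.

stool();
translate([0, 360, 0]) staircase();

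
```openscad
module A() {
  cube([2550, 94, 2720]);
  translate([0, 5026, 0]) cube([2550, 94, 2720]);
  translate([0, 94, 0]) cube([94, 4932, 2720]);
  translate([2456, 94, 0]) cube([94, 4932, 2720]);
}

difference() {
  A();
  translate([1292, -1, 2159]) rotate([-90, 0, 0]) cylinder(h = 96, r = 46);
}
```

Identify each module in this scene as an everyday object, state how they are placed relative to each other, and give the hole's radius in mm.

A is a house frame. The house frame has a circular hole through its front wall. The hole's radius is 46 mm.

The subtracted cylinder has r = 46 mm.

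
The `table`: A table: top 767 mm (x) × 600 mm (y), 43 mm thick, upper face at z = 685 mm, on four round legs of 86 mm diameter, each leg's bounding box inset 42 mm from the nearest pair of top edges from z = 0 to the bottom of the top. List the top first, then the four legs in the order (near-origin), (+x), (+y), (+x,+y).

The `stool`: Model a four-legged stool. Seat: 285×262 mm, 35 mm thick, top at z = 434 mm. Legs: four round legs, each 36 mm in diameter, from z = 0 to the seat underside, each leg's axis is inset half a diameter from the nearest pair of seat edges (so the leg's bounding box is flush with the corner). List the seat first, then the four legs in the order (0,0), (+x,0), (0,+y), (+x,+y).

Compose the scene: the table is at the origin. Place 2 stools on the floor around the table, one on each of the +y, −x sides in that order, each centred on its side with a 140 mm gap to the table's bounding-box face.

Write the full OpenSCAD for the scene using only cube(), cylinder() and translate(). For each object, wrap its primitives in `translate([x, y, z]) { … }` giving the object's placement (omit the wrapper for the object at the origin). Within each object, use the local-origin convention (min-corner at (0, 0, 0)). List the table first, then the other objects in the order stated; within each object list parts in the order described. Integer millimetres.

translate([0, 0, 642]) cube([767, 600, 43]);
translate([85, 85, 0]) cylinder(h = 642, r = 43);
translate([682, 85, 0]) cylinder(h = 642, r = 43);
translate([85, 515, 0]) cylinder(h = 642, r = 43);
translate([682, 515, 0]) cylinder(h = 642, r = 43);
translate([241, 740, 0]) {
  translate([0, 0, 399]) cube([285, 262, 35]);
  translate([18, 18, 0]) cylinder(h = 399, r = 18);
  translate([267, 18, 0]) cylinder(h = 399, r = 18);
  translate([18, 244, 0]) cylinder(h = 399, r = 18);
  translate([267, 244, 0]) cylinder(h = 399, r = 18);
}
translate([-425, 169, 0]) {
  translate([0, 0, 399]) cube([285, 262, 35]);
  translate([18, 18, 0]) cylinder(h = 399, r = 18);
  translate([267, 18, 0]) cylinder(h = 399, r = 18);
  translate([18, 244, 0]) cylinder(h = 399, r = 18);
  translate([267, 244, 0]) cylinder(h = 399, r = 18);
}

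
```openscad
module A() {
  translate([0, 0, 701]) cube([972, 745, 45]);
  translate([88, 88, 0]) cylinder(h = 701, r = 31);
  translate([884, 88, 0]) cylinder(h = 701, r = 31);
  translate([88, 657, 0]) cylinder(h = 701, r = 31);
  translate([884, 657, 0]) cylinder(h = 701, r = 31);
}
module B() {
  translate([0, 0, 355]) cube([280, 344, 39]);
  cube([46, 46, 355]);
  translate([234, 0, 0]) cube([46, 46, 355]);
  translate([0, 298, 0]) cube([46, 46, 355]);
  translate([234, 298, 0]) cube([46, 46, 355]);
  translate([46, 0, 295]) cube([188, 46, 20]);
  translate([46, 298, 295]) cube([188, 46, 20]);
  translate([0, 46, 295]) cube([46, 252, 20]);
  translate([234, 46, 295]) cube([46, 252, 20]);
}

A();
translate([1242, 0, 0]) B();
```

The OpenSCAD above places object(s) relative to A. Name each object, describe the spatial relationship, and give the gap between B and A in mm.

A is a table. B is a stool. The stool is on the floor beside the table on its +x side. The gap between the stool and the table is 270 mm.

The stool's nearest face is 270 mm from the table's +x face.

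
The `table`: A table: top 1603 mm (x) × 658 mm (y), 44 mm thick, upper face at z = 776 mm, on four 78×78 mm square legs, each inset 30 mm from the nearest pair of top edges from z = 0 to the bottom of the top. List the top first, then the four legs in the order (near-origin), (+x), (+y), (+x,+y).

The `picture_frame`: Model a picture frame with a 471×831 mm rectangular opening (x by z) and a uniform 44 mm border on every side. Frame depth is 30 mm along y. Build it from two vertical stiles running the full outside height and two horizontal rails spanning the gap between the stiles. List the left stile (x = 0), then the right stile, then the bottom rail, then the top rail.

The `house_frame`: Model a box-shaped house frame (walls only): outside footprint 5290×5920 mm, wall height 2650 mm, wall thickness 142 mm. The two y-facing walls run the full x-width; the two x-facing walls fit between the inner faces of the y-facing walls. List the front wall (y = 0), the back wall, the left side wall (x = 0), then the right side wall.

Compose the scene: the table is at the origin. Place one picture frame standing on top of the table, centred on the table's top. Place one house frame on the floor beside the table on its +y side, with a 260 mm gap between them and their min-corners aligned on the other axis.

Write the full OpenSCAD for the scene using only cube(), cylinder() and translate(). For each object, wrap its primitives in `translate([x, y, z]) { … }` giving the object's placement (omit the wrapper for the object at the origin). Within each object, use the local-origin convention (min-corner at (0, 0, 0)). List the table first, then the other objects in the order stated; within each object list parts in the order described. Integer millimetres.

translate([0, 0, 732]) cube([1603, 658, 44]);
translate([30, 30, 0]) cube([78, 78, 732]);
translate([1495, 30, 0]) cube([78, 78, 732]);
translate([30, 550, 0]) cube([78, 78, 732]);
translate([1495, 550, 0]) cube([78, 78, 732]);
translate([522, 314, 776]) {
  cube([44, 30, 919]);
  translate([515, 0, 0]) cube([44, 30, 919]);
  translate([44, 0, 0]) cube([471, 30, 44]);
  translate([44, 0, 875]) cube([471, 30, 44]);
}
translate([0, 918, 0]) {
  cube([5290, 142, 2650]);
  translate([0, 5778, 0]) cube([5290, 142, 2650]);
  translate([0, 142, 0]) cube([142, 5636, 2650]);
  translate([5148, 142, 0]) cube([142, 5636, 2650]);
}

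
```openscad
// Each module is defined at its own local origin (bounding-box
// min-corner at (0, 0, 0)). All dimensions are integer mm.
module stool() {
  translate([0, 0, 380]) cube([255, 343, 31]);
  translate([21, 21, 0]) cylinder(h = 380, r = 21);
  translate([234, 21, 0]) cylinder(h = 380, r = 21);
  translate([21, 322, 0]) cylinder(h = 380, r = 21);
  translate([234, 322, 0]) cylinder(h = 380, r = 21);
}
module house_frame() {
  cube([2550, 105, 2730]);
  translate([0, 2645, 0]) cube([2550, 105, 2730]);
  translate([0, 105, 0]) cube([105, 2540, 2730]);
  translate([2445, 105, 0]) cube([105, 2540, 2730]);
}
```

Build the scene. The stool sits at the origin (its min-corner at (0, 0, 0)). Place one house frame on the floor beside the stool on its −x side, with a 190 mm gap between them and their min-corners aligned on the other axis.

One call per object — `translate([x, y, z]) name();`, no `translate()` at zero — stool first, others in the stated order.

stool();
translate([-2740, 0, 0]) house_frame();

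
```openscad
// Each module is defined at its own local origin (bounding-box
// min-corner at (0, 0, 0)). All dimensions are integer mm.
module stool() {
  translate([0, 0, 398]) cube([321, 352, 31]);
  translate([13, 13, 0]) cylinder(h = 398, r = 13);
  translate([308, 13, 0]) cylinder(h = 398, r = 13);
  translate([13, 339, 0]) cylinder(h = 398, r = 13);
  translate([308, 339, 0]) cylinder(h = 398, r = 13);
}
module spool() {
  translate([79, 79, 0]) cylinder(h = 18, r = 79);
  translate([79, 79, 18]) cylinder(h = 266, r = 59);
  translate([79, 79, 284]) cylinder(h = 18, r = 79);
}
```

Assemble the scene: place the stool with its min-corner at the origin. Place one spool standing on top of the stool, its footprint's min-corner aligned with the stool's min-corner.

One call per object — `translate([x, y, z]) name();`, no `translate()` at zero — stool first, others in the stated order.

stool();
translate([0, 0, 429]) spool();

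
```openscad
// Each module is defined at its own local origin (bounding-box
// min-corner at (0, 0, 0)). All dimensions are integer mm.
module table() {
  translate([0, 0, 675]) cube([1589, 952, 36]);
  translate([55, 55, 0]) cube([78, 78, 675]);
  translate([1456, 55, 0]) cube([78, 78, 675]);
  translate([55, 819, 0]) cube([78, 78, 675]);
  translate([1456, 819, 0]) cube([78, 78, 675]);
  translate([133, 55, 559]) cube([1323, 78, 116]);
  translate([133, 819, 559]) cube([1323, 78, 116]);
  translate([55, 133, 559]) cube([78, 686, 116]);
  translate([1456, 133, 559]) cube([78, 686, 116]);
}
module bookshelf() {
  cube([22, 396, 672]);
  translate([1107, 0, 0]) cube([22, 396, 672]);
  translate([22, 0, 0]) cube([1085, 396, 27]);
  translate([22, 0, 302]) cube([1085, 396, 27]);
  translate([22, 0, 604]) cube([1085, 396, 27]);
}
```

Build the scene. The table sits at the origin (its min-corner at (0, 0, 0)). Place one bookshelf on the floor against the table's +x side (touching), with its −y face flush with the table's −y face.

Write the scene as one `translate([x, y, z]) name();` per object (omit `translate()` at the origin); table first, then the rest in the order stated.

table();
translate([1589, 0, 0]) bookshelf();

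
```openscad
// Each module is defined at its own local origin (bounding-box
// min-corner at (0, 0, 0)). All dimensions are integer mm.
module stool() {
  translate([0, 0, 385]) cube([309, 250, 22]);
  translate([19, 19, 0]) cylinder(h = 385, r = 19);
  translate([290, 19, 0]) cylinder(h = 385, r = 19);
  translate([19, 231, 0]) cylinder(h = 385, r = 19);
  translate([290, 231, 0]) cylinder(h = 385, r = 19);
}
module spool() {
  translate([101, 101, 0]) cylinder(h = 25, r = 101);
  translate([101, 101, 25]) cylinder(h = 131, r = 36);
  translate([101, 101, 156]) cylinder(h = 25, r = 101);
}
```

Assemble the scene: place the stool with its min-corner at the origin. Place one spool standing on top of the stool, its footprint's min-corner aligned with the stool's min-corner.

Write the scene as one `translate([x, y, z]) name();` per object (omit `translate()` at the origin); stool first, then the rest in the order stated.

stool();
translate([0, 0, 407]) spool();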